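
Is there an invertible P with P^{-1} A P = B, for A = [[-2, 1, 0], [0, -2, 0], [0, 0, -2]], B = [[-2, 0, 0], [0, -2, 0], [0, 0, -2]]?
Both have characteristic polynomial (x + 2)^3, but the minimal polynomial of A is (x + 2)^2 while the minimal polynomial of B is x + 2. The minimal polynomial is a similarity invariant, so A and B are not similar.

No.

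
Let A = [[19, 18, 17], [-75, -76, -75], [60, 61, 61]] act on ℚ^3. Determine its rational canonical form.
R = [[0, 0, -64], [1, 0, 16], [0, 1, 4]]

The invariant factors of A (the non-unit diagonal entries of the Smith normal form of xI - A over ℚ[x]) are (x - 4)^2(x + 4), each dividing the next. The characteristic polynomial is their product, (x - 4)^2(x + 4).

The rational canonical form is the block-diagonal matrix of companion matrices C(f_i):
R = [[0, 0, -64], [1, 0, 16], [0, 1, 4]].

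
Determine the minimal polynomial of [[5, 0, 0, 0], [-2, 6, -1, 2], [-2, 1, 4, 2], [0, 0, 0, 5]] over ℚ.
The characteristic polynomial factors as (x - 5)^4. The minimal polynomial is ∏(x - λ)^{k_λ} where k_λ is the size of the largest Jordan block at λ.

For λ = 5: rank(A - 5I) = 1, and the largest Jordan block has size 2 (the smallest k with rank((A - 5I)^k) = rank((A - 5I)^(k+1))).

So m_A(x) = (x - 5)^2.

m_A(x) = (x - 5)^2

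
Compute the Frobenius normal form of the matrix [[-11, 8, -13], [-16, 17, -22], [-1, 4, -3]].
R = [[0, 0, -4], [1, 0, 2], [0, 1, 3]]

The invariant factors of A (the non-unit diagonal entries of the Smith normal form of xI - A over ℚ[x]) are (x - 1)(x^2 - 2x - 4), each dividing the next. The characteristic polynomial is their product, (x - 1)(x^2 - 2x - 4).

The rational canonical form is the block-diagonal matrix of companion matrices C(f_i):
R = [[0, 0, -4], [1, 0, 2], [0, 1, 3]].

Note the characteristic polynomial does not split into linear factors over ℚ, so A has no Jordan form over ℚ; the rational canonical form exists over any field.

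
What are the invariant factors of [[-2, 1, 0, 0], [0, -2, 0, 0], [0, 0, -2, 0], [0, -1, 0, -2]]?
The Jordan structure of A has elementary divisors (x + 2)^2, (x + 2), (x + 2). Arranging the block sizes at each eigenvalue in decreasing order and taking row products gives the invariant factors.

Invariant factors (smallest first, each dividing the next): x + 2, x + 2, (x + 2)^2.

Check: the last factor (x + 2)^2 is the minimal polynomial, and the product (x + 2)^4 is the characteristic polynomial.

x + 2, x + 2, (x + 2)^2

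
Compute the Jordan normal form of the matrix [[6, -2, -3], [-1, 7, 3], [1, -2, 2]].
J = [[5, 1, 0], [0, 5, 0], [0, 0, 5]]

The characteristic polynomial is det(xI - A) = (x - 5)^3, so the eigenvalues are 5 (algebraic multiplicity 3).

For λ = 5: rank(A - 5I) = 1, rank((A - 5I)^2) = 0. The eigenspace has dimension 3 - 1 = 2, so there are 2 Jordan blocks; the rank sequence gives block sizes [2, 1].

Assembling the blocks gives the Jordan form J above.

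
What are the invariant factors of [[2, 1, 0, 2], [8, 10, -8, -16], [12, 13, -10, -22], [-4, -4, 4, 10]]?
The Jordan structure of A has elementary divisors (x - 2)^2, (x - 2), (x - 6). Arranging the block sizes at each eigenvalue in decreasing order and taking row products gives the invariant factors.

Invariant factors (smallest first, each dividing the next): x - 2, (x - 6)(x - 2)^2.

Check: the last factor (x - 6)(x - 2)^2 is the minimal polynomial, and the product (x - 6)(x - 2)^3 is the characteristic polynomial.

x - 2, (x - 6)(x - 2)^2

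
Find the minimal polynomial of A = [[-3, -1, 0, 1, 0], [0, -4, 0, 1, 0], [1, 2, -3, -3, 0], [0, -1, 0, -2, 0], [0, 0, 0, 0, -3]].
The characteristic polynomial factors as (x + 3)^5. The minimal polynomial is ∏(x - λ)^{k_λ} where k_λ is the size of the largest Jordan block at λ.

For λ = -3: rank(A + 3I) = 2, and the largest Jordan block has size 2 (the smallest k with rank((A + 3I)^k) = rank((A + 3I)^(k+1))).

So m_A(x) = (x + 3)^2.

m_A(x) = (x + 3)^2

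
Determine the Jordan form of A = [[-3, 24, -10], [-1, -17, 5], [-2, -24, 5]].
J = [[-5, 1, 0], [0, -5, 0], [0, 0, -5]]

The characteristic polynomial is det(xI - A) = (x + 5)^3, so the eigenvalues are -5 (algebraic multiplicity 3).

For λ = -5: rank(A + 5I) = 1, rank((A + 5I)^2) = 0. The eigenspace has dimension 3 - 1 = 2, so there are 2 Jordan blocks; the rank sequence gives block sizes [2, 1].

Assembling the blocks gives the Jordan form J above.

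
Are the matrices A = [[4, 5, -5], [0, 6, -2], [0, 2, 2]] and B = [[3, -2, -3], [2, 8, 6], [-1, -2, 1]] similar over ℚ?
Two matrices over a field are similar if and only if they have the same invariant factors.

Both A and B have characteristic polynomial (x - 4)^3 and minimal polynomial (x - 4)^2. Computing further, both have invariant factors x - 4, (x - 4)^2. Hence A and B are similar.

Yes.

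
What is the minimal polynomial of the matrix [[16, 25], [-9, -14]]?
The characteristic polynomial factors as (x - 1)^2. The minimal polynomial is ∏(x - λ)^{k_λ} where k_λ is the size of the largest Jordan block at λ.

For λ = 1: rank(A - I) = 1, and the largest Jordan block has size 2 (the smallest k with rank((A - I)^k) = rank((A - I)^(k+1))).

So m_A(x) = (x - 1)^2.

m_A(x) = (x - 1)^2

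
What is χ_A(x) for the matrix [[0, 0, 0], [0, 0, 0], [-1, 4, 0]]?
χ_A(x) = x^3

xI - A = [[x, 0, 0], [0, x, 0], [1, -4, x]].

Expanding det(xI - A) along the first row:
det(xI - A) = + (x)·det([[x, 0], [-4, x]]) - (0)·det([[0, 0], [1, x]]) + (0)·det([[0, x], [1, -4]]).

Evaluating gives χ_A(x) = x^3.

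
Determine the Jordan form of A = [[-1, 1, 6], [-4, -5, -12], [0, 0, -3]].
J = [[-3, 1, 0], [0, -3, 0], [0, 0, -3]]

The characteristic polynomial is det(xI - A) = (x + 3)^3, so the eigenvalues are -3 (algebraic multiplicity 3).

For λ = -3: rank(A + 3I) = 1, rank((A + 3I)^2) = 0. The eigenspace has dimension 3 - 1 = 2, so there are 2 Jordan blocks; the rank sequence gives block sizes [2, 1].

Assembling the blocks gives the Jordan form J above.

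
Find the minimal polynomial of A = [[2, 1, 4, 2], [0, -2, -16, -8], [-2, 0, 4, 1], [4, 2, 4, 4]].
The characteristic polynomial factors as (x - 2)^4. The minimal polynomial is ∏(x - λ)^{k_λ} where k_λ is the size of the largest Jordan block at λ.

For λ = 2: rank(A - 2I) = 2, and the largest Jordan block has size 2 (the smallest k with rank((A - 2I)^k) = rank((A - 2I)^(k+1))).

So m_A(x) = (x - 2)^2.

m_A(x) = (x - 2)^2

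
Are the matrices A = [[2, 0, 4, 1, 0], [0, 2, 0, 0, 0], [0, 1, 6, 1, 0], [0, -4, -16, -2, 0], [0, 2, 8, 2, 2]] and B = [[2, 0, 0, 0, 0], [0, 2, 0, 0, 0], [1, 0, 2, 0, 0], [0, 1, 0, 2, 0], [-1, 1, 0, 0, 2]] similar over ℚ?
Yes.

Two matrices over a field are similar if and only if they have the same invariant factors.

Both A and B have characteristic polynomial (x - 2)^5 and minimal polynomial (x - 2)^2. Computing further, both have invariant factors x - 2, (x - 2)^2, (x - 2)^2. Hence A and B are similar.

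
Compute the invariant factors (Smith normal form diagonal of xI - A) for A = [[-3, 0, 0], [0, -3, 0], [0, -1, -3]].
The Jordan structure of A has elementary divisors (x + 3)^2, (x + 3). Arranging the block sizes at each eigenvalue in decreasing order and taking row products gives the invariant factors.

Invariant factors (smallest first, each dividing the next): x + 3, (x + 3)^2.

Check: the last factor (x + 3)^2 is the minimal polynomial, and the product (x + 3)^3 is the characteristic polynomial.

x + 3, (x + 3)^2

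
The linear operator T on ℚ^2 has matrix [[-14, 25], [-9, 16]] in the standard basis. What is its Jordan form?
J = [[1, 1], [0, 1]]

The characteristic polynomial is det(xI - A) = (x - 1)^2, so the eigenvalues are 1 (algebraic multiplicity 2).

For λ = 1: rank(A - I) = 1, rank((A - I)^2) = 0. The eigenspace has dimension 2 - 1 = 1, so there is 1 Jordan block; the rank sequence gives block sizes [2].

Assembling the blocks gives the Jordan form J above.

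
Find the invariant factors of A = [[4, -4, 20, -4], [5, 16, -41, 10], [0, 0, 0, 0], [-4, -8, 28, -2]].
x - 6, x(x - 6)^2

The Jordan structure of A has elementary divisors x, (x - 6)^2, (x - 6). Arranging the block sizes at each eigenvalue in decreasing order and taking row products gives the invariant factors.

Invariant factors (smallest first, each dividing the next): x - 6, x(x - 6)^2.

Check: the last factor x(x - 6)^2 is the minimal polynomial, and the product x(x - 6)^3 is the characteristic polynomial.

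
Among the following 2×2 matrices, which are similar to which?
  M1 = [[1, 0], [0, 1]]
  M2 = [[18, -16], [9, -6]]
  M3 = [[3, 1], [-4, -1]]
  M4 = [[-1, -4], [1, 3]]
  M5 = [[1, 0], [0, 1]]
Characteristic polynomials: χ_{M1} = (x - 1)^2, χ_{M2} = (x - 6)^2, χ_{M3} = (x - 1)^2, χ_{M4} = (x - 1)^2, χ_{M5} = (x - 1)^2.

{M1, M5}: invariant factors x - 1, x - 1.

{M2}: invariant factors (x - 6)^2.

{M3, M4}: invariant factors (x - 1)^2.

Matrices are similar if and only if their invariant-factor lists agree; the partition into similarity classes is {M1, M5}, {M2}, {M3, M4}.

3 classes: {M1, M5}, {M2}, {M3, M4}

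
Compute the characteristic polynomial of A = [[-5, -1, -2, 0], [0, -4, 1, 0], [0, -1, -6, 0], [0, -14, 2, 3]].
χ_A(x) = (x - 3)(x + 5)^3

xI - A = [[x + 5, 1, 2, 0], [0, x + 4, -1, 0], [0, 1, x + 6, 0], [0, 14, -2, x - 3]].

Expanding det(xI - A) along the first row:
det(xI - A) = + (x + 5)·det([[x + 4, -1, 0], [1, x + 6, 0], [14, -2, x - 3]]) - (1)·det([[0, -1, 0], [0, x + 6, 0], [0, -2, x - 3]]) + (2)·det([[0, x + 4, 0], [0, 1, 0], [0, 14, x - 3]]) - (0)·det([[0, x + 4, -1], [0, 1, x + 6], [0, 14, -2]]).

Evaluating gives χ_A(x) = x^4 + 12x^3 + 30x^2 - 100x - 375 = (x - 3)(x + 5)^3.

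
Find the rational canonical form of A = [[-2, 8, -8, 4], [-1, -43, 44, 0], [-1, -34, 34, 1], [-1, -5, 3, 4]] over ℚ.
R = [[0, 0, 0, 54], [1, 0, 0, 27], [0, 1, 0, -9], [0, 0, 1, -7]]

The invariant factors of A (the non-unit diagonal entries of the Smith normal form of xI - A over ℚ[x]) are (x - 2)(x + 3)^3, each dividing the next. The characteristic polynomial is their product, (x - 2)(x + 3)^3.

The rational canonical form is the block-diagonal matrix of companion matrices C(f_i):
R = [[0, 0, 0, 54], [1, 0, 0, 27], [0, 1, 0, -9], [0, 0, 1, -7]].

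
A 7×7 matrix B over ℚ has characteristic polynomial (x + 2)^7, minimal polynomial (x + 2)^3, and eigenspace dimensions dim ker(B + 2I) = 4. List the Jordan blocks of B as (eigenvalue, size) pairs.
Jordan blocks: (-2, 3), (-2, 2), (-2, 1), (-2, 1)

λ = -2: algebraic multiplicity 7 (exponent in χ_B), largest block size 3 (exponent in m_B), 4 blocks (geometric multiplicity). These force block sizes [3, 2, 1, 1].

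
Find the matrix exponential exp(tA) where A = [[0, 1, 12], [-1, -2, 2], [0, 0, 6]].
A has Jordan form J = [[-1, 1, 0], [0, -1, 0], [0, 0, 6]] with A = PJP^{-1}, so e^{tA} = P e^{tJ} P^{-1}.

For a Jordan block J_k(λ), e^{tJ_k(λ)} = e^{λt} · (I + tN + t^2 N^2/2! + ... + t^{k-1} N^{k-1}/(k-1)!) where N is the nilpotent superdiagonal part.

Assembling the blocks and conjugating back gives the entries of e^{tA} as shown above.

e^{tA} = [[(t + 1)*e^{-t}, t*e^{-t}, 2*(-t + e^{7*t} - 1)*e^{-t}], [-t*e^{-t}, (1 - t)*e^{-t}, 2*t*e^{-t}], [0, 0, e^{6*t}]]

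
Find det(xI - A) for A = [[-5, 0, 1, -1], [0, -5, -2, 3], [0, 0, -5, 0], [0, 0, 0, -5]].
χ_A(x) = (x + 5)^4

xI - A = [[x + 5, 0, -1, 1], [0, x + 5, 2, -3], [0, 0, x + 5, 0], [0, 0, 0, x + 5]].

Expanding det(xI - A) along the first row:
det(xI - A) = + (x + 5)·det([[x + 5, 2, -3], [0, x + 5, 0], [0, 0, x + 5]]) - (0)·det([[0, 2, -3], [0, x + 5, 0], [0, 0, x + 5]]) + (-1)·det([[0, x + 5, -3], [0, 0, 0], [0, 0, x + 5]]) - (1)·det([[0, x + 5, 2], [0, 0, x + 5], [0, 0, 0]]).

Evaluating gives χ_A(x) = x^4 + 20x^3 + 150x^2 + 500x + 625 = (x + 5)^4.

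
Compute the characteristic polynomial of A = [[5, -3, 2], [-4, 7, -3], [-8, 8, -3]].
xI - A = [[x - 5, 3, -2], [4, x - 7, 3], [8, -8, x + 3]].

Expanding det(xI - A) along the first row:
det(xI - A) = + (x - 5)·det([[x - 7, 3], [-8, x + 3]]) - (3)·det([[4, 3], [8, x + 3]]) + (-2)·det([[4, x - 7], [8, -8]]).

Evaluating gives χ_A(x) = x^3 - 9x^2 + 27x - 27 = (x - 3)^3.

χ_A(x) = (x - 3)^3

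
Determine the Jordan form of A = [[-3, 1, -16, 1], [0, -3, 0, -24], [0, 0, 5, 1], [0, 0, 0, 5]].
The characteristic polynomial is det(xI - A) = (x - 5)^2(x + 3)^2, so the eigenvalues are -3 (algebraic multiplicity 2), 5 (algebraic multiplicity 2).

For λ = -3: rank(A + 3I) = 3, rank((A + 3I)^2) = 2. The eigenspace has dimension 4 - 3 = 1, so there is 1 Jordan block; the rank sequence gives block sizes [2].

For λ = 5: rank(A - 5I) = 3, rank((A - 5I)^2) = 2. The eigenspace has dimension 4 - 3 = 1, so there is 1 Jordan block; the rank sequence gives block sizes [2].

Assembling the blocks gives the Jordan form J above.

J = [[-3, 1, 0, 0], [0, -3, 0, 0], [0, 0, 5, 1], [0, 0, 0, 5]]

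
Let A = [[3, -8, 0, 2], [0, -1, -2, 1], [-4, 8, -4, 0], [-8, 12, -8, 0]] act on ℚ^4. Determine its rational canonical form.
R = [[0, -4, 0, 0], [1, -1, 0, 0], [0, 0, 0, -4], [0, 0, 1, -1]]

The invariant factors of A (the non-unit diagonal entries of the Smith normal form of xI - A over ℚ[x]) are x^2 + x + 4, x^2 + x + 4, each dividing the next. The characteristic polynomial is their product, (x^2 + x + 4)^2.

The rational canonical form is the block-diagonal matrix of companion matrices C(f_i):
R = [[0, -4, 0, 0], [1, -1, 0, 0], [0, 0, 0, -4], [0, 0, 1, -1]].

Note the characteristic polynomial does not split into linear factors over ℚ, so A has no Jordan form over ℚ; the rational canonical form exists over any field.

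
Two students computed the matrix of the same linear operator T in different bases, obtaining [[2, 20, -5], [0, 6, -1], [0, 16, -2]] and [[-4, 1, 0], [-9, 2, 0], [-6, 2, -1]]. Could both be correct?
trace(A) = 6 but trace(B) = -3. The trace is a similarity invariant, so A and B are not similar.

No.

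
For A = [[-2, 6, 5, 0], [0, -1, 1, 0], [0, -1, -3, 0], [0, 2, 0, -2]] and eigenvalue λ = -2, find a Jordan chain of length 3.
v_1 = [[-3, 0, 1, 0]]^T, v_2 = [[5, 1, -1, 0]]^T, v_3 = [[1, 0, 0, 2]]^T

We seek v_1 ∈ ker((A + 2I)^3) \ ker((A + 2I)^2), then set v_{i+1} = (A + 2I) v_i.

One such chain is v_1 = [[-3, 0, 1, 0]]^T, v_2 = [[5, 1, -1, 0]]^T, v_3 = [[1, 0, 0, 2]]^T. Check: (A + 2I) v_3 = [[0, 0, 0, 0]]^T = 0.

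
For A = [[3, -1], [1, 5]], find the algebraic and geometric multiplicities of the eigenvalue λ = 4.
The characteristic polynomial is (x - 4)^2, so the factor x - 4 appears with exponent 2: the algebraic multiplicity is 2.

rank(A - 4I) = 1, so the eigenspace has dimension 2 - 1 = 1: the geometric multiplicity is 1.

Since 1 < 2, A is not diagonalizable.

algebraic multiplicity 2, geometric multiplicity 1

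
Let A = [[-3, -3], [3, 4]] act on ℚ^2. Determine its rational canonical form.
R = [[0, 3], [1, 1]]

The invariant factors of A (the non-unit diagonal entries of the Smith normal form of xI - A over ℚ[x]) are x^2 - x - 3, each dividing the next. The characteristic polynomial is their product, x^2 - x - 3.

The rational canonical form is the block-diagonal matrix of companion matrices C(f_i):
R = [[0, 3], [1, 1]].

Note the characteristic polynomial does not split into linear factors over ℚ, so A has no Jordan form over ℚ; the rational canonical form exists over any field.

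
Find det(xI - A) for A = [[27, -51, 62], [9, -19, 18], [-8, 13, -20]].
χ_A(x) = (x + 4)^3

xI - A = [[x - 27, 51, -62], [-9, x + 19, -18], [8, -13, x + 20]].

Expanding det(xI - A) along the first row:
det(xI - A) = + (x - 27)·det([[x + 19, -18], [-13, x + 20]]) - (51)·det([[-9, -18], [8, x + 20]]) + (-62)·det([[-9, x + 19], [8, -13]]).

Evaluating gives χ_A(x) = x^3 + 12x^2 + 48x + 64 = (x + 4)^3.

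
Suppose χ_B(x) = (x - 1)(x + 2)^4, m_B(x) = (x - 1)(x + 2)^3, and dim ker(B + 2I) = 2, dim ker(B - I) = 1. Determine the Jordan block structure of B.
Jordan blocks: (-2, 3), (-2, 1), (1, 1)

λ = -2: algebraic multiplicity 4 (exponent in χ_B), largest block size 3 (exponent in m_B), 2 blocks (geometric multiplicity). These force block sizes [3, 1].
λ = 1: algebraic multiplicity 1 (exponent in χ_B), largest block size 1 (exponent in m_B), 1 block (geometric multiplicity). This forces block sizes [1].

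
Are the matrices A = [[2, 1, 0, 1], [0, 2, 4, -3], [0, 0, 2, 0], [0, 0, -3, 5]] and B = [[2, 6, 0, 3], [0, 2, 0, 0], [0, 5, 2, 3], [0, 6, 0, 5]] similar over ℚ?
Both have characteristic polynomial (x - 5)(x - 2)^3, but the minimal polynomial of A is (x - 5)(x - 2)^3 while the minimal polynomial of B is (x - 5)(x - 2)^2. The minimal polynomial is a similarity invariant, so A and B are not similar.

No.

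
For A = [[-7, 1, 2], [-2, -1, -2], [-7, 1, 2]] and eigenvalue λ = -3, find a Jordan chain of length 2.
v_1 = [[0, 1, 0]]^T, v_2 = [[1, 2, 1]]^T

We seek v_1 ∈ ker((A + 3I)^2) \ ker(A + 3I), then set v_{i+1} = (A + 3I) v_i.

One such chain is v_1 = [[0, 1, 0]]^T, v_2 = [[1, 2, 1]]^T. Check: (A + 3I) v_2 = [[0, 0, 0]]^T = 0.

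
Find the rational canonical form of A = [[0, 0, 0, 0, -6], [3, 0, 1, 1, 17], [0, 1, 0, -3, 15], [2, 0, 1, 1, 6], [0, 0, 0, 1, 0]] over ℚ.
R = [[0, 0, 0, 0, -6], [1, 0, 0, 0, 11], [0, 1, 0, 0, 3], [0, 0, 1, 0, 4], [0, 0, 0, 1, 1]]

The invariant factors of A (the non-unit diagonal entries of the Smith normal form of xI - A over ℚ[x]) are (x - 3)(x + 2)(x^3 + 2x - 1), each dividing the next. The characteristic polynomial is their product, (x - 3)(x + 2)(x^3 + 2x - 1).

The rational canonical form is the block-diagonal matrix of companion matrices C(f_i):
R = [[0, 0, 0, 0, -6], [1, 0, 0, 0, 11], [0, 1, 0, 0, 3], [0, 0, 1, 0, 4], [0, 0, 0, 1, 1]].

Note the characteristic polynomial does not split into linear factors over ℚ, so A has no Jordan form over ℚ; the rational canonical form exists over any field.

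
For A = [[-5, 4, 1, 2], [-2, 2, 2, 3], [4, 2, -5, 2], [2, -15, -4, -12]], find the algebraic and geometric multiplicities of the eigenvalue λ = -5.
algebraic multiplicity 4, geometric multiplicity 2

The characteristic polynomial is (x + 5)^4, so the factor x + 5 appears with exponent 4: the algebraic multiplicity is 4.

rank(A + 5I) = 2, so the eigenspace has dimension 4 - 2 = 2: the geometric multiplicity is 2.

Since 2 < 4, A is not diagonalizable.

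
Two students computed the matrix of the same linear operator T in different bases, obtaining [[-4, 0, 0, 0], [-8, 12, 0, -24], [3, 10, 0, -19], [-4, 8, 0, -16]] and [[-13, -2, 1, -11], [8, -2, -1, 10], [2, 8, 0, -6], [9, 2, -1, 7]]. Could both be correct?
Both have characteristic polynomial x^2(x + 4)^2, but the minimal polynomial of A is x^2(x + 4) while the minimal polynomial of B is x^2(x + 4)^2. The minimal polynomial is a similarity invariant, so A and B are not similar.

No.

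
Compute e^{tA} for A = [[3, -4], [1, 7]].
e^{tA} = [[(1 - 2*t)*e^{5*t}, -4*t*e^{5*t}], [t*e^{5*t}, (2*t + 1)*e^{5*t}]]

A has Jordan form J = [[5, 1], [0, 5]] with A = PJP^{-1}, so e^{tA} = P e^{tJ} P^{-1}.

For a Jordan block J_k(λ), e^{tJ_k(λ)} = e^{λt} · (I + tN + t^2 N^2/2! + ... + t^{k-1} N^{k-1}/(k-1)!) where N is the nilpotent superdiagonal part.

Assembling the blocks and conjugating back gives the entries of e^{tA} as shown above.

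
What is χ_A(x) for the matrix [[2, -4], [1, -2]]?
χ_A(x) = x^2

xI - A = [[x - 2, 4], [-1, x + 2]].

Expanding det(xI - A) along the first row:
det(xI - A) = + (x - 2)·det([[x + 2]]) - (4)·det([[-1]]).

Evaluating gives χ_A(x) = x^2.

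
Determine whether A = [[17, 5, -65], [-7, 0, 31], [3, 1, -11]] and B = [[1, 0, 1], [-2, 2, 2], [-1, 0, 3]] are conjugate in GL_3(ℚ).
Both have characteristic polynomial (x - 2)^3, but the minimal polynomial of A is (x - 2)^3 while the minimal polynomial of B is (x - 2)^2. The minimal polynomial is a similarity invariant, so A and B are not similar.

No.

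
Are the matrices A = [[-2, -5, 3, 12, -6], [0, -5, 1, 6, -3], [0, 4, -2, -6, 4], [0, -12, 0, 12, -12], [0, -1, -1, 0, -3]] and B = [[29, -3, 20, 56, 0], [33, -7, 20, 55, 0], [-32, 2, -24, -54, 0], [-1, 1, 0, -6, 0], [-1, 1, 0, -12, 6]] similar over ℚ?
No.

trace(A) = 0 but trace(B) = -2. The trace is a similarity invariant, so A and B are not similar.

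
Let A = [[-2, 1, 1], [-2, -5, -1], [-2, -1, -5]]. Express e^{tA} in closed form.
e^{tA} = [[(2*t + 1)*e^{-4*t}, t*e^{-4*t}, t*e^{-4*t}], [-2*t*e^{-4*t}, (1 - t)*e^{-4*t}, -t*e^{-4*t}], [-2*t*e^{-4*t}, -t*e^{-4*t}, (1 - t)*e^{-4*t}]]

A has Jordan form J = [[-4, 1, 0], [0, -4, 0], [0, 0, -4]] with A = PJP^{-1}, so e^{tA} = P e^{tJ} P^{-1}.

For a Jordan block J_k(λ), e^{tJ_k(λ)} = e^{λt} · (I + tN + t^2 N^2/2! + ... + t^{k-1} N^{k-1}/(k-1)!) where N is the nilpotent superdiagonal part.

Assembling the blocks and conjugating back gives the entries of e^{tA} as shown above.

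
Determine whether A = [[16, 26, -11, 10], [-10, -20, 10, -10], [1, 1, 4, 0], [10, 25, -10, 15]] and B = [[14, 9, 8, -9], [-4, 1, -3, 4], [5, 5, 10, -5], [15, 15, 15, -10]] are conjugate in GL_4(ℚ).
Yes.

Two matrices over a field are similar if and only if they have the same invariant factors.

Both A and B have characteristic polynomial x(x - 5)^3 and minimal polynomial x(x - 5)^2. Computing further, both have invariant factors x - 5, x(x - 5)^2. Hence A and B are similar.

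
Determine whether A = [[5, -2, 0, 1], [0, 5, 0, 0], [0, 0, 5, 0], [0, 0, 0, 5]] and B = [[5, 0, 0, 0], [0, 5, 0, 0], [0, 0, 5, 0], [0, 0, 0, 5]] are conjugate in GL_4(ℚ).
Both have characteristic polynomial (x - 5)^4, but the minimal polynomial of A is (x - 5)^2 while the minimal polynomial of B is x - 5. The minimal polynomial is a similarity invariant, so A and B are not similar.

No.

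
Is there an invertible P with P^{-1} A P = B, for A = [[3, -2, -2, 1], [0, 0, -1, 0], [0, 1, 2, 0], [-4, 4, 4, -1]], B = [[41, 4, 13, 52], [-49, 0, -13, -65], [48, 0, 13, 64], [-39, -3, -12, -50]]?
Two matrices over a field are similar if and only if they have the same invariant factors.

Both A and B have characteristic polynomial (x - 1)^4 and minimal polynomial (x - 1)^2. Computing further, both have invariant factors (x - 1)^2, (x - 1)^2. Hence A and B are similar.

Yes.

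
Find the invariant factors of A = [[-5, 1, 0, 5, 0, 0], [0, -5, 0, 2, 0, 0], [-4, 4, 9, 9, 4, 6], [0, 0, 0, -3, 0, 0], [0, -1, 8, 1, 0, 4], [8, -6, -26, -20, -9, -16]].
(x + 2)^2(x + 3)^2(x + 5)^2

The Jordan structure of A has elementary divisors (x + 5)^2, (x + 3)^2, (x + 2)^2. Arranging the block sizes at each eigenvalue in decreasing order and taking row products gives the invariant factors.

Invariant factors (smallest first, each dividing the next): (x + 2)^2(x + 3)^2(x + 5)^2.

Check: the last factor (x + 2)^2(x + 3)^2(x + 5)^2 is the minimal polynomial, and the product (x + 2)^2(x + 3)^2(x + 5)^2 is the characteristic polynomial.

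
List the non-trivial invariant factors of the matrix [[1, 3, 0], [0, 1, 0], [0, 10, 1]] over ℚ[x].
x - 1, (x - 1)^2

The Jordan structure of A has elementary divisors (x - 1)^2, (x - 1). Arranging the block sizes at each eigenvalue in decreasing order and taking row products gives the invariant factors.

Invariant factors (smallest first, each dividing the next): x - 1, (x - 1)^2.

Check: the last factor (x - 1)^2 is the minimal polynomial, and the product (x - 1)^3 is the characteristic polynomial.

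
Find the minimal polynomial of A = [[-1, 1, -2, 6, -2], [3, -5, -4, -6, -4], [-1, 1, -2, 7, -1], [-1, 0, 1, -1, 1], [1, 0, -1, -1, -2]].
m_A(x) = (x + 1)^3(x + 4)^2

The characteristic polynomial factors as (x + 1)^3(x + 4)^2. The minimal polynomial is ∏(x - λ)^{k_λ} where k_λ is the size of the largest Jordan block at λ.

For λ = -4: rank(A + 4I) = 4, and the largest Jordan block has size 2 (the smallest k with rank((A + 4I)^k) = rank((A + 4I)^(k+1))).
For λ = -1: rank(A + I) = 4, and the largest Jordan block has size 3 (the smallest k with rank((A + I)^k) = rank((A + I)^(k+1))).

So m_A(x) = (x + 1)^3(x + 4)^2.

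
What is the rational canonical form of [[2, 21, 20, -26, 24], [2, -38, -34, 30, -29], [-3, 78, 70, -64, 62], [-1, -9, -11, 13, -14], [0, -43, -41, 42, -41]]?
The invariant factors of A (the non-unit diagonal entries of the Smith normal form of xI - A over ℚ[x]) are (x - 3)^2(x^3 + 3x - 1), each dividing the next. The characteristic polynomial is their product, (x - 3)^2(x^3 + 3x - 1).

The rational canonical form is the block-diagonal matrix of companion matrices C(f_i):
R = [[0, 0, 0, 0, 9], [1, 0, 0, 0, -33], [0, 1, 0, 0, 19], [0, 0, 1, 0, -12], [0, 0, 0, 1, 6]].

Note the characteristic polynomial does not split into linear factors over ℚ, so A has no Jordan form over ℚ; the rational canonical form exists over any field.

R = [[0, 0, 0, 0, 9], [1, 0, 0, 0, -33], [0, 1, 0, 0, 19], [0, 0, 1, 0, -12], [0, 0, 0, 1, 6]]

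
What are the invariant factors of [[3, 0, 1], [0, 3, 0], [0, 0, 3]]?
The Jordan structure of A has elementary divisors (x - 3)^2, (x - 3). Arranging the block sizes at each eigenvalue in decreasing order and taking row products gives the invariant factors.

Invariant factors (smallest first, each dividing the next): x - 3, (x - 3)^2.

Check: the last factor (x - 3)^2 is the minimal polynomial, and the product (x - 3)^3 is the characteristic polynomial.

x - 3, (x - 3)^2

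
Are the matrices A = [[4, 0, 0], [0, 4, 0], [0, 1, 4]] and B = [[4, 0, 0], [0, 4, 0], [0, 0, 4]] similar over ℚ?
No.

Both have characteristic polynomial (x - 4)^3, but the minimal polynomial of A is (x - 4)^2 while the minimal polynomial of B is x - 4. The minimal polynomial is a similarity invariant, so A and B are not similar.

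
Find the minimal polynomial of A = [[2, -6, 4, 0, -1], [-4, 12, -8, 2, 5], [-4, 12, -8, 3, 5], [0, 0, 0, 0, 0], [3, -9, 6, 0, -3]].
m_A(x) = x^2(x - 3)

The characteristic polynomial factors as x^4(x - 3). The minimal polynomial is ∏(x - λ)^{k_λ} where k_λ is the size of the largest Jordan block at λ.

For λ = 0: rank(A) = 3, and the largest Jordan block has size 2 (the smallest k with rank(A^k) = rank(A^(k+1))).
For λ = 3: rank(A - 3I) = 4, and the largest Jordan block has size 1 (the smallest k with rank((A - 3I)^k) = rank((A - 3I)^(k+1))).

So m_A(x) = x^2(x - 3).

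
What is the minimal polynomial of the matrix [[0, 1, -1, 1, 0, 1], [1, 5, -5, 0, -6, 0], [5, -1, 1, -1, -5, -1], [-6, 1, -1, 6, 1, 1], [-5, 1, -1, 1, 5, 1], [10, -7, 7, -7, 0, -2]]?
m_A(x) = x^2(x - 5)^2

The characteristic polynomial factors as x^3(x - 5)^3. The minimal polynomial is ∏(x - λ)^{k_λ} where k_λ is the size of the largest Jordan block at λ.

For λ = 0: rank(A) = 4, and the largest Jordan block has size 2 (the smallest k with rank(A^k) = rank(A^(k+1))).
For λ = 5: rank(A - 5I) = 4, and the largest Jordan block has size 2 (the smallest k with rank((A - 5I)^k) = rank((A - 5I)^(k+1))).

So m_A(x) = x^2(x - 5)^2.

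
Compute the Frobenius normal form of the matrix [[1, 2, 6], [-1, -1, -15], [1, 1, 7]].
The invariant factors of A (the non-unit diagonal entries of the Smith normal form of xI - A over ℚ[x]) are (x - 4)(x^2 - 3x - 2), each dividing the next. The characteristic polynomial is their product, (x - 4)(x^2 - 3x - 2).

The rational canonical form is the block-diagonal matrix of companion matrices C(f_i):
R = [[0, 0, -8], [1, 0, -10], [0, 1, 7]].

Note the characteristic polynomial does not split into linear factors over ℚ, so A has no Jordan form over ℚ; the rational canonical form exists over any field.

R = [[0, 0, -8], [1, 0, -10], [0, 1, 7]]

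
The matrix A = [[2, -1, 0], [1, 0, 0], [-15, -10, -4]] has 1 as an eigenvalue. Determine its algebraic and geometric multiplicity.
algebraic multiplicity 2, geometric multiplicity 1

The characteristic polynomial is (x - 1)^2(x + 4), so the factor x - 1 appears with exponent 2: the algebraic multiplicity is 2.

rank(A - I) = 2, so the eigenspace has dimension 3 - 2 = 1: the geometric multiplicity is 1.

Since 1 < 2, A is not diagonalizable.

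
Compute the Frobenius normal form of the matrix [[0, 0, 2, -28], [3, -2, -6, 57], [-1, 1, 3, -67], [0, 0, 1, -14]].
R = [[0, 0, 0, 0], [1, 0, 0, -75], [0, 1, 0, -55], [0, 0, 1, -13]]

The invariant factors of A (the non-unit diagonal entries of the Smith normal form of xI - A over ℚ[x]) are x(x + 3)(x + 5)^2, each dividing the next. The characteristic polynomial is their product, x(x + 3)(x + 5)^2.

The rational canonical form is the block-diagonal matrix of companion matrices C(f_i):
R = [[0, 0, 0, 0], [1, 0, 0, -75], [0, 1, 0, -55], [0, 0, 1, -13]].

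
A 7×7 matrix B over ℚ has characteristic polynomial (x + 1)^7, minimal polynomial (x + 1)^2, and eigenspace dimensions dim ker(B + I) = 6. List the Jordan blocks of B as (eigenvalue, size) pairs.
λ = -1: algebraic multiplicity 7 (exponent in χ_B), largest block size 2 (exponent in m_B), 6 blocks (geometric multiplicity). These force block sizes [2, 1, 1, 1, 1, 1].

Jordan blocks: (-1, 2), (-1, 1), (-1, 1), (-1, 1), (-1, 1), (-1, 1)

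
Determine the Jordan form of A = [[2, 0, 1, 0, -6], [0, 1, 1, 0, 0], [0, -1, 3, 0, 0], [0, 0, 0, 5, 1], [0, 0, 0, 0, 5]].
J = [[2, 1, 0, 0, 0], [0, 2, 1, 0, 0], [0, 0, 2, 0, 0], [0, 0, 0, 5, 1], [0, 0, 0, 0, 5]]

The characteristic polynomial is det(xI - A) = (x - 5)^2(x - 2)^3, so the eigenvalues are 2 (algebraic multiplicity 3), 5 (algebraic multiplicity 2).

For λ = 2: rank(A - 2I) = 4, rank((A - 2I)^2) = 3, rank((A - 2I)^3) = 2. The eigenspace has dimension 5 - 4 = 1, so there is 1 Jordan block; the rank sequence gives block sizes [3].

For λ = 5: rank(A - 5I) = 4, rank((A - 5I)^2) = 3. The eigenspace has dimension 5 - 4 = 1, so there is 1 Jordan block; the rank sequence gives block sizes [2].

Assembling the blocks gives the Jordan form J above.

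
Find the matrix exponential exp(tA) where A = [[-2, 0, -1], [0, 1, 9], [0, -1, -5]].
A has Jordan form J = [[-2, 1, 0], [0, -2, 1], [0, 0, -2]] with A = PJP^{-1}, so e^{tA} = P e^{tJ} P^{-1}.

For a Jordan block J_k(λ), e^{tJ_k(λ)} = e^{λt} · (I + tN + t^2 N^2/2! + ... + t^{k-1} N^{k-1}/(k-1)!) where N is the nilpotent superdiagonal part.

Assembling the blocks and conjugating back gives the entries of e^{tA} as shown above.

e^{tA} = [[e^{-2*t}, t^2*e^{-2*t}/2, t*(3*t - 2)*e^{-2*t}/2], [0, (3*t + 1)*e^{-2*t}, 9*t*e^{-2*t}], [0, -t*e^{-2*t}, (1 - 3*t)*e^{-2*t}]]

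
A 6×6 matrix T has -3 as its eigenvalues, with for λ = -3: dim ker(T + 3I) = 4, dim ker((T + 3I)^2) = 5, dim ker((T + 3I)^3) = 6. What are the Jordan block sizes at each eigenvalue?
Jordan blocks: (-3, 3), (-3, 1), (-3, 1), (-3, 1)

λ = -3: successive nullity increments [4, 1, 1] count blocks of size ≥ k; block sizes are [3, 1, 1, 1].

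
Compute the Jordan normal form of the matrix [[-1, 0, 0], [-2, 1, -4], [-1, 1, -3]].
The characteristic polynomial is det(xI - A) = (x + 1)^3, so the eigenvalues are -1 (algebraic multiplicity 3).

For λ = -1: rank(A + I) = 1, rank((A + I)^2) = 0. The eigenspace has dimension 3 - 1 = 2, so there are 2 Jordan blocks; the rank sequence gives block sizes [2, 1].

Assembling the blocks gives the Jordan form J above.

J = [[-1, 1, 0], [0, -1, 0], [0, 0, -1]]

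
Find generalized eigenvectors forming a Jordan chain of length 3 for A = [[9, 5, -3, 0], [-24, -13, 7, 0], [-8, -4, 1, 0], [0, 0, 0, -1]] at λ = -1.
v_1 = [[0, 1, 1, 0]]^T, v_2 = [[2, -5, -2, 0]]^T, v_3 = [[1, -2, 0, 0]]^T

We seek v_1 ∈ ker((A + I)^3) \ ker((A + I)^2), then set v_{i+1} = (A + I) v_i.

One such chain is v_1 = [[0, 1, 1, 0]]^T, v_2 = [[2, -5, -2, 0]]^T, v_3 = [[1, -2, 0, 0]]^T. Check: (A + I) v_3 = [[0, 0, 0, 0]]^T = 0.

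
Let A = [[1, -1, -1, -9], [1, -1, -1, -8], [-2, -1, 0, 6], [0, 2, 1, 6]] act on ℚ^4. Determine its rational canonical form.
R = [[0, 0, 0, -1], [1, 0, 0, -6], [0, 1, 0, -7], [0, 0, 1, 6]]

The invariant factors of A (the non-unit diagonal entries of the Smith normal form of xI - A over ℚ[x]) are (x^2 - 3x - 1)^2, each dividing the next. The characteristic polynomial is their product, (x^2 - 3x - 1)^2.

The rational canonical form is the block-diagonal matrix of companion matrices C(f_i):
R = [[0, 0, 0, -1], [1, 0, 0, -6], [0, 1, 0, -7], [0, 0, 1, 6]].

Note the characteristic polynomial does not split into linear factors over ℚ, so A has no Jordan form over ℚ; the rational canonical form exists over any field.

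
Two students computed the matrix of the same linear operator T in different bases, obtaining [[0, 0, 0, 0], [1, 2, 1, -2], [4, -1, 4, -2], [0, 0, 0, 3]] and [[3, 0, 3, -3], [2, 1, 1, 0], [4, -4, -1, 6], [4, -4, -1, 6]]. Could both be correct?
Yes.

Two matrices over a field are similar if and only if they have the same invariant factors.

Both A and B have characteristic polynomial x(x - 3)^3 and minimal polynomial x(x - 3)^2. Computing further, both have invariant factors x - 3, x(x - 3)^2. Hence A and B are similar.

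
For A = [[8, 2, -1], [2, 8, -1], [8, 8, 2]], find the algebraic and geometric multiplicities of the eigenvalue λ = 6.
The characteristic polynomial is (x - 6)^3, so the factor x - 6 appears with exponent 3: the algebraic multiplicity is 3.

rank(A - 6I) = 1, so the eigenspace has dimension 3 - 1 = 2: the geometric multiplicity is 2.

Since 2 < 3, A is not diagonalizable.

algebraic multiplicity 3, geometric multiplicity 2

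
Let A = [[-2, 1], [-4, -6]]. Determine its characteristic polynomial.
χ_A(x) = (x + 4)^2

xI - A = [[x + 2, -1], [4, x + 6]].

Expanding det(xI - A) along the first row:
det(xI - A) = + (x + 2)·det([[x + 6]]) - (-1)·det([[4]]).

Evaluating gives χ_A(x) = x^2 + 8x + 16 = (x + 4)^2.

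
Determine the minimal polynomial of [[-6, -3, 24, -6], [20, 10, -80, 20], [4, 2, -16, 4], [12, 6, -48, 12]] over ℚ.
m_A(x) = x^2

The characteristic polynomial factors as x^4. The minimal polynomial is ∏(x - λ)^{k_λ} where k_λ is the size of the largest Jordan block at λ.

For λ = 0: rank(A) = 1, and the largest Jordan block has size 2 (the smallest k with rank(A^k) = rank(A^(k+1))).

So m_A(x) = x^2.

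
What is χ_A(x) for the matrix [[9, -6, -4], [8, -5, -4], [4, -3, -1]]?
xI - A = [[x - 9, 6, 4], [-8, x + 5, 4], [-4, 3, x + 1]].

Expanding det(xI - A) along the first row:
det(xI - A) = + (x - 9)·det([[x + 5, 4], [3, x + 1]]) - (6)·det([[-8, 4], [-4, x + 1]]) + (4)·det([[-8, x + 5], [-4, 3]]).

Evaluating gives χ_A(x) = x^3 - 3x^2 + 3x - 1 = (x - 1)^3.

χ_A(x) = (x - 1)^3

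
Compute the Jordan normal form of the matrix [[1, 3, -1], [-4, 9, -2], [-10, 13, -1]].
J = [[3, 1, 0], [0, 3, 1], [0, 0, 3]]

The characteristic polynomial is det(xI - A) = (x - 3)^3, so the eigenvalues are 3 (algebraic multiplicity 3).

For λ = 3: rank(A - 3I) = 2, rank((A - 3I)^2) = 1, rank((A - 3I)^3) = 0. The eigenspace has dimension 3 - 2 = 1, so there is 1 Jordan block; the rank sequence gives block sizes [3].

Assembling the blocks gives the Jordan form J above.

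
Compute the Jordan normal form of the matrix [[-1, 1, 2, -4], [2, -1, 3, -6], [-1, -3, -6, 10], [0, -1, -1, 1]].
The characteristic polynomial is det(xI - A) = (x + 1)(x + 2)^3, so the eigenvalues are -2 (algebraic multiplicity 3), -1 (algebraic multiplicity 1).

For λ = -2: rank(A + 2I) = 3, rank((A + 2I)^2) = 2, rank((A + 2I)^3) = 1. The eigenspace has dimension 4 - 3 = 1, so there is 1 Jordan block; the rank sequence gives block sizes [3].

For λ = -1: algebraic multiplicity 1 gives one 1×1 block.

Assembling the blocks gives the Jordan form J above.

J = [[-2, 1, 0, 0], [0, -2, 1, 0], [0, 0, -2, 0], [0, 0, 0, -1]]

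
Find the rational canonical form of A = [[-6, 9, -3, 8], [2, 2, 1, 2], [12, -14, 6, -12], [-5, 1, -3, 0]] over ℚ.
R = [[0, 0, 0, 4], [1, 0, 0, -6], [0, 1, 0, 2], [0, 0, 1, 2]]

The invariant factors of A (the non-unit diagonal entries of the Smith normal form of xI - A over ℚ[x]) are (x - 2)(x^3 - 2x + 2), each dividing the next. The characteristic polynomial is their product, (x - 2)(x^3 - 2x + 2).

The rational canonical form is the block-diagonal matrix of companion matrices C(f_i):
R = [[0, 0, 0, 4], [1, 0, 0, -6], [0, 1, 0, 2], [0, 0, 1, 2]].

Note the characteristic polynomial does not split into linear factors over ℚ, so A has no Jordan form over ℚ; the rational canonical form exists over any field.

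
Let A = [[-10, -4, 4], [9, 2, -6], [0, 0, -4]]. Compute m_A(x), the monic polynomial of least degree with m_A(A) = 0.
m_A(x) = (x + 4)^2

The characteristic polynomial factors as (x + 4)^3. The minimal polynomial is ∏(x - λ)^{k_λ} where k_λ is the size of the largest Jordan block at λ.

For λ = -4: rank(A + 4I) = 1, and the largest Jordan block has size 2 (the smallest k with rank((A + 4I)^k) = rank((A + 4I)^(k+1))).

So m_A(x) = (x + 4)^2.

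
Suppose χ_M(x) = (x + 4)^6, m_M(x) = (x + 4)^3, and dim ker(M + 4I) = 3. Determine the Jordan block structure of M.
Jordan blocks: (-4, 3), (-4, 2), (-4, 1)

λ = -4: algebraic multiplicity 6 (exponent in χ_M), largest block size 3 (exponent in m_M), 3 blocks (geometric multiplicity). These force block sizes [3, 2, 1].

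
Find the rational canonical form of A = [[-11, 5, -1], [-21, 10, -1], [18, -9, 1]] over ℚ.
The invariant factors of A (the non-unit diagonal entries of the Smith normal form of xI - A over ℚ[x]) are x^3 + 3x + 5, each dividing the next. The characteristic polynomial is their product, x^3 + 3x + 5.

The rational canonical form is the block-diagonal matrix of companion matrices C(f_i):
R = [[0, 0, -5], [1, 0, -3], [0, 1, 0]].

Note the characteristic polynomial does not split into linear factors over ℚ, so A has no Jordan form over ℚ; the rational canonical form exists over any field.

R = [[0, 0, -5], [1, 0, -3], [0, 1, 0]]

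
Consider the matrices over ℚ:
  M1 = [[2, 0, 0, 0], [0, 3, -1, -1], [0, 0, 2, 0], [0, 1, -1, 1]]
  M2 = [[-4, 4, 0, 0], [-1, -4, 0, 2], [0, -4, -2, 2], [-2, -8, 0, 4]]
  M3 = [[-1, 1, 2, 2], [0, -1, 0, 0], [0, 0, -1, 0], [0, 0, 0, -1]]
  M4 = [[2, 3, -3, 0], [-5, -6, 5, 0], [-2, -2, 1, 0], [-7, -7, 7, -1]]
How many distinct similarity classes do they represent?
Characteristic polynomials: χ_{M1} = (x - 2)^4, χ_{M2} = x(x + 2)^3, χ_{M3} = (x + 1)^4, χ_{M4} = (x + 1)^4.

{M1}: invariant factors x - 2, x - 2, (x - 2)^2.

{M2}: invariant factors x + 2, x(x + 2)^2.

{M3, M4}: invariant factors x + 1, x + 1, (x + 1)^2.

Matrices are similar if and only if their invariant-factor lists agree; the partition into similarity classes is {M1}, {M2}, {M3, M4}.

3 classes: {M1}, {M2}, {M3, M4}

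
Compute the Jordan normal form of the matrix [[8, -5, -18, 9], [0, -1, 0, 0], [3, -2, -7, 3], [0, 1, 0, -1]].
The characteristic polynomial is det(xI - A) = (x - 2)(x + 1)^3, so the eigenvalues are -1 (algebraic multiplicity 3), 2 (algebraic multiplicity 1).

For λ = -1: rank(A + I) = 2, rank((A + I)^2) = 1. The eigenspace has dimension 4 - 2 = 2, so there are 2 Jordan blocks; the rank sequence gives block sizes [2, 1].

For λ = 2: algebraic multiplicity 1 gives one 1×1 block.

Assembling the blocks gives the Jordan form J above.

J = [[-1, 1, 0, 0], [0, -1, 0, 0], [0, 0, -1, 0], [0, 0, 0, 2]]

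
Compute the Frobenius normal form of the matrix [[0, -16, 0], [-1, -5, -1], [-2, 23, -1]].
The invariant factors of A (the non-unit diagonal entries of the Smith normal form of xI - A over ℚ[x]) are (x + 4)(x^2 + 2x + 4), each dividing the next. The characteristic polynomial is their product, (x + 4)(x^2 + 2x + 4).

The rational canonical form is the block-diagonal matrix of companion matrices C(f_i):
R = [[0, 0, -16], [1, 0, -12], [0, 1, -6]].

Note the characteristic polynomial does not split into linear factors over ℚ, so A has no Jordan form over ℚ; the rational canonical form exists over any field.

R = [[0, 0, -16], [1, 0, -12], [0, 1, -6]]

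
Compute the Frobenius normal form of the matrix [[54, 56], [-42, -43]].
R = [[0, -30], [1, 11]]

The invariant factors of A (the non-unit diagonal entries of the Smith normal form of xI - A over ℚ[x]) are (x - 6)(x - 5), each dividing the next. The characteristic polynomial is their product, (x - 6)(x - 5).

The rational canonical form is the block-diagonal matrix of companion matrices C(f_i):
R = [[0, -30], [1, 11]].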